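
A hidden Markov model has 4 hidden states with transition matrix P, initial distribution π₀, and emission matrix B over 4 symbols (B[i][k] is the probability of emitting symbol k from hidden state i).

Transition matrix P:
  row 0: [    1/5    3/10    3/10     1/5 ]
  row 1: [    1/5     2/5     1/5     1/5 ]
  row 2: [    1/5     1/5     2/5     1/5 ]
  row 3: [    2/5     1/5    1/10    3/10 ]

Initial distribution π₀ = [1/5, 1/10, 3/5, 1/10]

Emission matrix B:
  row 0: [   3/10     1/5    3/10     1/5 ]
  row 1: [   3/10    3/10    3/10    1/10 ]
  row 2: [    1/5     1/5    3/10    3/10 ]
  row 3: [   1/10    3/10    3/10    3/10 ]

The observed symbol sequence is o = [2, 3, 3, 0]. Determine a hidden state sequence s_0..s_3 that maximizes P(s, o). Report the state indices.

t=0: δ = [6.000e-02, 3.000e-02, 1.800e-01, 3.000e-02]  (obs o_0=2)
t=1: δ = [7.200e-03, 3.600e-03, 2.160e-02, 1.080e-02]  ψ = [2, 2, 2, 2]  (obs o_1=3)
t=2: δ = [8.640e-04, 4.320e-04, 2.592e-03, 1.296e-03]  ψ = [2, 2, 2, 2]  (obs o_2=3)
t=3: δ = [1.555e-04, 1.555e-04, 2.074e-04, 5.184e-05]  ψ = [2, 2, 2, 2]  (obs o_3=0)
backtrack: best end state = 2; path = [2, 2, 2, 2]

path = [2, 2, 2, 2]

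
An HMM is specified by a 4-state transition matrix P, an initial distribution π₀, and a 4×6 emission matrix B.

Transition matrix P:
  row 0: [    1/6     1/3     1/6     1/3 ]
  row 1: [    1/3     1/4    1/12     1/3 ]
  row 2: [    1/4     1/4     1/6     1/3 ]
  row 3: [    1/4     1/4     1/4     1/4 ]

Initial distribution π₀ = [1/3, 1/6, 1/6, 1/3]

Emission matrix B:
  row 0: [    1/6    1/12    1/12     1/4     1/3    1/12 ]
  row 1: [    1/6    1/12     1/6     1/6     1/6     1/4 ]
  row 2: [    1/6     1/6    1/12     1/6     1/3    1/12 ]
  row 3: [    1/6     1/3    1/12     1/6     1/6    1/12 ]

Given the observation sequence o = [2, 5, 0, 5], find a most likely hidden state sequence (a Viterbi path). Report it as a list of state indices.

path = [0, 1, 0, 1]

t=0: δ = [2.778e-02, 2.778e-02, 1.389e-02, 2.778e-02]  (obs o_0=2)
t=1: δ = [7.716e-04, 2.315e-03, 5.787e-04, 7.716e-04]  ψ = [1, 0, 3, 0]  (obs o_1=5)
t=2: δ = [1.286e-04, 9.645e-05, 3.215e-05, 1.286e-04]  ψ = [1, 1, 1, 1]  (obs o_2=0)
t=3: δ = [2.679e-06, 1.072e-05, 2.679e-06, 3.572e-06]  ψ = [1, 0, 3, 0]  (obs o_3=5)
backtrack: best end state = 1; path = [0, 1, 0, 1]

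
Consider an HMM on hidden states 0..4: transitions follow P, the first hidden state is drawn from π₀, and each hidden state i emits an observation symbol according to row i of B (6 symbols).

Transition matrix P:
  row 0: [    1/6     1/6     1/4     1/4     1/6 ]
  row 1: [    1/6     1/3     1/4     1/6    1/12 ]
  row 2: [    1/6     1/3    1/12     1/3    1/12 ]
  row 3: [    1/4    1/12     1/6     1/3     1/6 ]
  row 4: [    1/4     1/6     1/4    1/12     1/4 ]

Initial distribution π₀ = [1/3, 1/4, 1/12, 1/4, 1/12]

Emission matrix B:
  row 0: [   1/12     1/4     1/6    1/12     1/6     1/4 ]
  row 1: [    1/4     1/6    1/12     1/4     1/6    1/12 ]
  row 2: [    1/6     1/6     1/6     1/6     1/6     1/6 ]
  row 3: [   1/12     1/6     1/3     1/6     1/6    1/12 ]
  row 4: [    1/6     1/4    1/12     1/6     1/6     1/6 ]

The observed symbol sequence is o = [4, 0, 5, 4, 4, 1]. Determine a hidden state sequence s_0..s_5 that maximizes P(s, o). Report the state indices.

t=0: δ = [5.556e-02, 4.167e-02, 1.389e-02, 4.167e-02, 1.389e-02]  (obs o_0=4)
t=1: δ = [8.681e-04, 3.472e-03, 2.315e-03, 1.157e-03, 1.543e-03]  ψ = [3, 1, 0, 0, 0]  (obs o_1=0)
t=2: δ = [1.447e-04, 9.645e-05, 1.447e-04, 6.430e-05, 6.430e-05]  ψ = [1, 1, 1, 2, 4]  (obs o_2=5)
t=3: δ = [4.019e-06, 8.038e-06, 6.028e-06, 8.038e-06, 4.019e-06]  ψ = [0, 2, 0, 2, 0]  (obs o_3=4)
t=4: δ = [3.349e-07, 4.465e-07, 3.349e-07, 4.465e-07, 2.233e-07]  ψ = [3, 1, 1, 3, 3]  (obs o_4=4)
t=5: δ = [2.791e-08, 2.481e-08, 1.861e-08, 2.481e-08, 1.861e-08]  ψ = [3, 1, 1, 3, 3]  (obs o_5=1)
backtrack: best end state = 0; path = [1, 1, 2, 3, 3, 0]

path = [1, 1, 2, 3, 3, 0]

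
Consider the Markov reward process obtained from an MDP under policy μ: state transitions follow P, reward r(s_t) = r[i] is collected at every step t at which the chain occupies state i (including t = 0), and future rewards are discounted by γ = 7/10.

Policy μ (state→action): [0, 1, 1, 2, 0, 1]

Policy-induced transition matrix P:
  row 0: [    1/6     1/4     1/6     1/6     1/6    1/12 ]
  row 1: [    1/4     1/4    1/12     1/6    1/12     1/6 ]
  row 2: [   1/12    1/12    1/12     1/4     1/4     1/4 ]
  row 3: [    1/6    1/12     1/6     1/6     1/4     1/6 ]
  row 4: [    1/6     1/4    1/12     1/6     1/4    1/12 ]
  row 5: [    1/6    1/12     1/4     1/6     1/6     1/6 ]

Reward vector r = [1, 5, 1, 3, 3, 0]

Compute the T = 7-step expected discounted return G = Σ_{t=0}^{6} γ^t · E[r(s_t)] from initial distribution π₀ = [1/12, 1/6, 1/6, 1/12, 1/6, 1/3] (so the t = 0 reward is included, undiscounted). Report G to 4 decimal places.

t=0: π = [0.0833, 0.1667, 0.1667, 0.0833, 0.1667, 0.3333], E[r] = 1.8333, γ^t·E[r] = 1.833333, running G = 1.833333
t=1: π = [0.1667, 0.1528, 0.1528, 0.1806, 0.1875, 0.1597], E[r] = 2.1875, γ^t·E[r] = 1.531250, running G = 3.364583
t=2: π = [0.1667, 0.1678, 0.1389, 0.1794, 0.1973, 0.1499], E[r] = 2.2749, γ^t·E[r] = 1.114693, running G = 4.479277
t=3: π = [0.1691, 0.1720, 0.1372, 0.1782, 0.1957, 0.1479], E[r] = 2.2878, γ^t·E[r] = 0.784702, running G = 5.263978
t=4: π = [0.1696, 0.1728, 0.1369, 0.1781, 0.1949, 0.1477], E[r] = 2.2895, γ^t·E[r] = 0.549701, running G = 5.813680
t=5: π = [0.1697, 0.1729, 0.1369, 0.1781, 0.1948, 0.1477], E[r] = 2.2895, γ^t·E[r] = 0.384795, running G = 6.198475
t=6: π = [0.1697, 0.1729, 0.1369, 0.1781, 0.1947, 0.1477], E[r] = 2.2895, γ^t·E[r] = 0.269352, running G = 6.467828

G = 6.4678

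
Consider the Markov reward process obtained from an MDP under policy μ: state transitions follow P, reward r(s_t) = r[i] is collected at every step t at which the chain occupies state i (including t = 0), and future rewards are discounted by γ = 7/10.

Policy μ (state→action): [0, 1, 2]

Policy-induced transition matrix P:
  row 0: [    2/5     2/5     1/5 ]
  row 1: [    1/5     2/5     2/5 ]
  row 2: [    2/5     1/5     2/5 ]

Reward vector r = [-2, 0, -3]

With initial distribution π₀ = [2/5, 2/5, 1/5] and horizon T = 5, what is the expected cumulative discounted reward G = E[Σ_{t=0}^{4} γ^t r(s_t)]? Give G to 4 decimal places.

G = -4.3081

t=0: π = [0.4000, 0.4000, 0.2000], E[r] = -1.4000, γ^t·E[r] = -1.400000, running G = -1.400000
t=1: π = [0.3200, 0.3600, 0.3200], E[r] = -1.6000, γ^t·E[r] = -1.120000, running G = -2.520000
t=2: π = [0.3280, 0.3360, 0.3360], E[r] = -1.6640, γ^t·E[r] = -0.815360, running G = -3.335360
t=3: π = [0.3328, 0.3328, 0.3344], E[r] = -1.6688, γ^t·E[r] = -0.572398, running G = -3.907758
t=4: π = [0.3334, 0.3331, 0.3334], E[r] = -1.6672, γ^t·E[r] = -0.400295, running G = -4.308053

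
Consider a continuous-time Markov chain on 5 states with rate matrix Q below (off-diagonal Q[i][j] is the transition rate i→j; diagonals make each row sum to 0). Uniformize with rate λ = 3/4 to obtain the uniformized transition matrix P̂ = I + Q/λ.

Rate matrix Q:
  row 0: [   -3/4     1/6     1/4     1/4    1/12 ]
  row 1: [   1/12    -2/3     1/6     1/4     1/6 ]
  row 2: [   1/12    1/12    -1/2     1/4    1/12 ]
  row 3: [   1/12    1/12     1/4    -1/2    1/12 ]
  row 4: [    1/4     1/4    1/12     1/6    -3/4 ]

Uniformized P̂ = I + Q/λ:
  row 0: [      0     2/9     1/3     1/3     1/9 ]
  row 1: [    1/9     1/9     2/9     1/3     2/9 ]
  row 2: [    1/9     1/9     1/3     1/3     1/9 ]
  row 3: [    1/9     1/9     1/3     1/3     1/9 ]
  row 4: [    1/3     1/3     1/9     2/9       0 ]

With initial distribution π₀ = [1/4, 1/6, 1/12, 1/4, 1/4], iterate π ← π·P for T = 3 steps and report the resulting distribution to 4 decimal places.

π = [0.1249, 0.1512, 0.2898, 0.3198, 0.1142]

t=0: π = [0.2500, 0.1667, 0.0833, 0.2500, 0.2500]
t=1: π = [0.1389, 0.1944, 0.2593, 0.3056, 0.1019]
t=2: π = [0.1183, 0.1492, 0.2891, 0.3220, 0.1214]
t=3: π = [0.1249, 0.1512, 0.2898, 0.3198, 0.1142]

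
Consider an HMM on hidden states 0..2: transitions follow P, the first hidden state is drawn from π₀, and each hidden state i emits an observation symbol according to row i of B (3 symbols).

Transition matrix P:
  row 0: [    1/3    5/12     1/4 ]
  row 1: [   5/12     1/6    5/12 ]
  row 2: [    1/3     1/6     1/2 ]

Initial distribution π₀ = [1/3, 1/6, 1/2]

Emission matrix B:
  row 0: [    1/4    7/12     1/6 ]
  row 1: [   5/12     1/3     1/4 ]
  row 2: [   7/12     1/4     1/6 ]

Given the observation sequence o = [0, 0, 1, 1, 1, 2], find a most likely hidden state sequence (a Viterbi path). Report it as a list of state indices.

path = [2, 2, 0, 0, 0, 1]

t=0: δ = [8.333e-02, 6.944e-02, 2.917e-01]  (obs o_0=0)
t=1: δ = [2.431e-02, 2.025e-02, 8.507e-02]  ψ = [2, 2, 2]  (obs o_1=0)
t=2: δ = [1.654e-02, 4.726e-03, 1.063e-02]  ψ = [2, 2, 2]  (obs o_2=1)
t=3: δ = [3.216e-03, 2.297e-03, 1.329e-03]  ψ = [0, 0, 2]  (obs o_3=1)
t=4: δ = [6.254e-04, 4.467e-04, 2.393e-04]  ψ = [0, 0, 1]  (obs o_4=1)
t=5: δ = [3.474e-05, 6.515e-05, 3.102e-05]  ψ = [0, 0, 1]  (obs o_5=2)
backtrack: best end state = 1; path = [2, 2, 0, 0, 0, 1]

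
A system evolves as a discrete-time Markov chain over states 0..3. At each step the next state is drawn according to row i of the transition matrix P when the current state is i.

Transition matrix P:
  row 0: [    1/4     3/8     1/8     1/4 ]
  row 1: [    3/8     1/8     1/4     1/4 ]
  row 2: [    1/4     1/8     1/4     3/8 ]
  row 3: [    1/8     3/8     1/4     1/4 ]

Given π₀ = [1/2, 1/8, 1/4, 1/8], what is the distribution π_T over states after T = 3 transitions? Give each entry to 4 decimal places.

π = [0.2480, 0.2559, 0.2188, 0.2773]

t=0: π = [0.5000, 0.1250, 0.2500, 0.1250]
t=1: π = [0.2500, 0.2813, 0.1875, 0.2813]
t=2: π = [0.2500, 0.2578, 0.2188, 0.2734]
t=3: π = [0.2480, 0.2559, 0.2188, 0.2773]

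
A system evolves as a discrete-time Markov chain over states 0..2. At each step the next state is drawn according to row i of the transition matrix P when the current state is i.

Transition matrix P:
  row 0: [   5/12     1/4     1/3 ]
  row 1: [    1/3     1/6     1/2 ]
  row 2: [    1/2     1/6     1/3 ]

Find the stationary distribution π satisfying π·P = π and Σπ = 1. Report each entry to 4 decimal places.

π = [0.4304, 0.2025, 0.3671]

Balance equations π_j = Σ_i π_i·P[i][j]:
  π_0 = 5/12·π_0 + 1/3·π_1 + 1/2·π_2
  π_1 = 1/4·π_0 + 1/6·π_1 + 1/6·π_2
  normalize: π_0 + π_1 + π_2 = 1
Solving the linear system gives exactly π = [34/79, 16/79, 29/79].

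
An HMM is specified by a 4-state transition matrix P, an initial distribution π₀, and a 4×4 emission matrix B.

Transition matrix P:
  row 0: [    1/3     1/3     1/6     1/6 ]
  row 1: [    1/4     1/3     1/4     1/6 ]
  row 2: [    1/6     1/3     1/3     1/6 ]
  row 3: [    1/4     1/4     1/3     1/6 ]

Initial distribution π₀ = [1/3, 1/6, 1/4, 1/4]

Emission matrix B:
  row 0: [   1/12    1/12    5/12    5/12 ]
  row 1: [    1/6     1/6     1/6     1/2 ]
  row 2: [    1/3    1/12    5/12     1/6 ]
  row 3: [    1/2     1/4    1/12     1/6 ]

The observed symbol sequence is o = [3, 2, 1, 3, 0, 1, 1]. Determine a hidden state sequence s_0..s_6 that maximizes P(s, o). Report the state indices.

t=0: δ = [1.389e-01, 8.333e-02, 4.167e-02, 4.167e-02]  (obs o_0=3)
t=1: δ = [1.929e-02, 7.716e-03, 9.645e-03, 1.929e-03]  ψ = [0, 0, 0, 0]  (obs o_1=2)
t=2: δ = [5.358e-04, 1.072e-03, 2.679e-04, 8.038e-04]  ψ = [0, 0, 0, 0]  (obs o_2=1)
t=3: δ = [1.116e-04, 1.786e-04, 4.465e-05, 2.977e-05]  ψ = [1, 1, 1, 1]  (obs o_3=3)
t=4: δ = [3.721e-06, 9.923e-06, 1.488e-05, 1.488e-05]  ψ = [1, 1, 1, 1]  (obs o_4=0)
t=5: δ = [3.101e-07, 8.269e-07, 4.135e-07, 6.202e-07]  ψ = [3, 2, 2, 2]  (obs o_5=1)
t=6: δ = [1.723e-08, 4.594e-08, 1.723e-08, 3.445e-08]  ψ = [1, 1, 1, 1]  (obs o_6=1)
backtrack: best end state = 1; path = [0, 0, 1, 1, 2, 1, 1]

path = [0, 0, 1, 1, 2, 1, 1]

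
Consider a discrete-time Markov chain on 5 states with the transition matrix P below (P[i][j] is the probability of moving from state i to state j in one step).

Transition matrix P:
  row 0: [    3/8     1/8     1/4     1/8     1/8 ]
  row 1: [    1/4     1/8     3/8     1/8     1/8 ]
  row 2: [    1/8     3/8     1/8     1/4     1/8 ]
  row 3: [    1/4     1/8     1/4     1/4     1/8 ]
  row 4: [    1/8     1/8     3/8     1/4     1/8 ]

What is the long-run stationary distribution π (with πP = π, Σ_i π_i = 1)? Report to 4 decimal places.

π = [0.2311, 0.1893, 0.2571, 0.1974, 0.1250]

Balance equations π_j = Σ_i π_i·P[i][j]:
  π_0 = 3/8·π_0 + 1/4·π_1 + 1/8·π_2 + 1/4·π_3 + 1/8·π_4
  π_1 = 1/8·π_0 + 1/8·π_1 + 3/8·π_2 + 1/8·π_3 + 1/8·π_4
  π_2 = 1/4·π_0 + 3/8·π_1 + 1/8·π_2 + 1/4·π_3 + 3/8·π_4
  π_3 = 1/8·π_0 + 1/8·π_1 + 1/4·π_2 + 1/4·π_3 + 1/4·π_4
  normalize: π_0 + π_1 + π_2 + π_3 + π_4 = 1
Solving the linear system gives exactly π = [453/1960, 53/280, 9/35, 387/1960, 1/8].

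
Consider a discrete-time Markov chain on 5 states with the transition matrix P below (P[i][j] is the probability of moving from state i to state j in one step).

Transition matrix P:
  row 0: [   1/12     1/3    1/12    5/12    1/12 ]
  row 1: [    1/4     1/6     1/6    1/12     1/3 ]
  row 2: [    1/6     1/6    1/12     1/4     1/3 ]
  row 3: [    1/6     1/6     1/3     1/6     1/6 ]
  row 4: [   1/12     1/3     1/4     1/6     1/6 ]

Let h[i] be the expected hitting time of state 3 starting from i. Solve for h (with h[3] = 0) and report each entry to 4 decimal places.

h = [3.9286, 5.3598, 4.6453, 0.0000, 5.1304]

First-step conditioning: h[3] = 0; for i ≠ 3, h[i] = 1 + Σ_k P[i][k]·h[k].
  h[0] = 1 + 1/12·h[0] + 1/3·h[1] + 1/12·h[2] + 1/12·h[4]
  h[1] = 1 + 1/4·h[0] + 1/6·h[1] + 1/6·h[2] + 1/3·h[4]
  h[2] = 1 + 1/6·h[0] + 1/6·h[1] + 1/12·h[2] + 1/3·h[4]
  h[4] = 1 + 1/12·h[0] + 1/3·h[1] + 1/4·h[2] + 1/6·h[4]
Solving the 4×4 linear system over states ≠ 3 gives exactly h = [5394/1373, 7359/1373, 6378/1373, 0, 7044/1373] (h[3] = 0 is the target).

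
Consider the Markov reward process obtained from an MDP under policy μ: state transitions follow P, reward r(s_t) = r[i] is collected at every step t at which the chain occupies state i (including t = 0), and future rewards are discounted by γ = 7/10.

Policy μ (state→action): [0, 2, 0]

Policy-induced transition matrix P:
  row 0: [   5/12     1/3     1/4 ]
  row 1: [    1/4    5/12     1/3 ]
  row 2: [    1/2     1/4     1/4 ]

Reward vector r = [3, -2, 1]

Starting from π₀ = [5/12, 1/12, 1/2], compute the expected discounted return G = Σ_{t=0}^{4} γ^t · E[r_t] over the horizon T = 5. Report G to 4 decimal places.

t=0: π = [0.4167, 0.0833, 0.5000], E[r] = 1.5833, γ^t·E[r] = 1.583333, running G = 1.583333
t=1: π = [0.4444, 0.2986, 0.2569], E[r] = 0.9931, γ^t·E[r] = 0.695139, running G = 2.278472
t=2: π = [0.3883, 0.3368, 0.2749], E[r] = 0.7662, γ^t·E[r] = 0.375440, running G = 2.653912
t=3: π = [0.3834, 0.3385, 0.2781], E[r] = 0.7514, γ^t·E[r] = 0.257730, running G = 2.911642
t=4: π = [0.3834, 0.3384, 0.2782], E[r] = 0.7517, γ^t·E[r] = 0.180493, running G = 3.092135

G = 3.0921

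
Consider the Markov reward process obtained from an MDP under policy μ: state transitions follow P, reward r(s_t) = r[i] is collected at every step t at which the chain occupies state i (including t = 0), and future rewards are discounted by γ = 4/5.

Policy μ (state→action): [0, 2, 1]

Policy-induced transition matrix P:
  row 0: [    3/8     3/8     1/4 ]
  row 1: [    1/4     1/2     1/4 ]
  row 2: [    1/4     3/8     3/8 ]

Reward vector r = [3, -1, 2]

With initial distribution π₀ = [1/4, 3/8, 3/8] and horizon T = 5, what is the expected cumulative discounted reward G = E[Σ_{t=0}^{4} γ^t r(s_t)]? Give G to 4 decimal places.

G = 3.5005

t=0: π = [0.2500, 0.3750, 0.3750], E[r] = 1.1250, γ^t·E[r] = 1.125000, running G = 1.125000
t=1: π = [0.2813, 0.4219, 0.2969], E[r] = 1.0156, γ^t·E[r] = 0.812500, running G = 1.937500
t=2: π = [0.2852, 0.4277, 0.2871], E[r] = 1.0020, γ^t·E[r] = 0.641250, running G = 2.578750
t=3: π = [0.2856, 0.4285, 0.2859], E[r] = 1.0002, γ^t·E[r] = 0.512125, running G = 3.090875
t=4: π = [0.2857, 0.4286, 0.2857], E[r] = 1.0000, γ^t·E[r] = 0.409613, running G = 3.500488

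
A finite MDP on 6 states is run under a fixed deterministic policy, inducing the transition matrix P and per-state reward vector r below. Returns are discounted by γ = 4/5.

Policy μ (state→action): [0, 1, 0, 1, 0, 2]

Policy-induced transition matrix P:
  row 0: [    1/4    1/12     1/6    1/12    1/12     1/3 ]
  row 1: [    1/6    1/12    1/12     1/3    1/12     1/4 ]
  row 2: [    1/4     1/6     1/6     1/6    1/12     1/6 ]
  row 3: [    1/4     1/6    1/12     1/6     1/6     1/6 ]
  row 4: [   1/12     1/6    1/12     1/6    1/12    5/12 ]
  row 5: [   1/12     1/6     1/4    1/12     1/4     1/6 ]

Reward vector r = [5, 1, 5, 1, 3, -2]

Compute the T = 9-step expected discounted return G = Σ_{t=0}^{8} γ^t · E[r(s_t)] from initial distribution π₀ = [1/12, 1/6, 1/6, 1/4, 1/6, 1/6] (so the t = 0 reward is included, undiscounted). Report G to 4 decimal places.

t=0: π = [0.0833, 0.1667, 0.1667, 0.2500, 0.1667, 0.1667], E[r] = 1.8333, γ^t·E[r] = 1.833333, running G = 1.833333
t=1: π = [0.1806, 0.1458, 0.1319, 0.1736, 0.1319, 0.2361], E[r] = 1.8056, γ^t·E[r] = 1.444444, running G = 3.277778
t=2: π = [0.1765, 0.1395, 0.1487, 0.1563, 0.1372, 0.2419], E[r] = 1.8495, γ^t·E[r] = 1.183704, running G = 4.461481
t=3: π = [0.1752, 0.1403, 0.1508, 0.1550, 0.1367, 0.2420], E[r] = 1.8512, γ^t·E[r] = 0.947802, running G = 5.409284
t=4: π = [0.1752, 0.1404, 0.1508, 0.1553, 0.1366, 0.2417], E[r] = 1.8521, γ^t·E[r] = 0.758611, running G = 6.167895
t=5: π = [0.1752, 0.1404, 0.1508, 0.1553, 0.1366, 0.2417], E[r] = 1.8522, γ^t·E[r] = 0.606914, running G = 6.774809
t=6: π = [0.1753, 0.1404, 0.1508, 0.1553, 0.1366, 0.2417], E[r] = 1.8522, γ^t·E[r] = 0.485534, running G = 7.260343
t=7: π = [0.1753, 0.1404, 0.1508, 0.1553, 0.1366, 0.2417], E[r] = 1.8522, γ^t·E[r] = 0.388428, running G = 7.648771
t=8: π = [0.1753, 0.1404, 0.1508, 0.1553, 0.1366, 0.2417], E[r] = 1.8522, γ^t·E[r] = 0.310742, running G = 7.959513

G = 7.9595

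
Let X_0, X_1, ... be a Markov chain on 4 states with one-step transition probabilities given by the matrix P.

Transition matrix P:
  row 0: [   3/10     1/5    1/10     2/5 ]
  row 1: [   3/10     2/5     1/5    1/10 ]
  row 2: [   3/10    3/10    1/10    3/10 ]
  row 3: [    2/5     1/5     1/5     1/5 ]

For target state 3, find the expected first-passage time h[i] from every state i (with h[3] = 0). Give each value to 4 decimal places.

h = [3.2510, 4.5267, 3.7037, 0.0000]

First-step conditioning: h[3] = 0; for i ≠ 3, h[i] = 1 + Σ_k P[i][k]·h[k].
  h[0] = 1 + 3/10·h[0] + 1/5·h[1] + 1/10·h[2]
  h[1] = 1 + 3/10·h[0] + 2/5·h[1] + 1/5·h[2]
  h[2] = 1 + 3/10·h[0] + 3/10·h[1] + 1/10·h[2]
Solving the 3×3 linear system over states ≠ 3 gives exactly h = [790/243, 1100/243, 100/27, 0] (h[3] = 0 is the target).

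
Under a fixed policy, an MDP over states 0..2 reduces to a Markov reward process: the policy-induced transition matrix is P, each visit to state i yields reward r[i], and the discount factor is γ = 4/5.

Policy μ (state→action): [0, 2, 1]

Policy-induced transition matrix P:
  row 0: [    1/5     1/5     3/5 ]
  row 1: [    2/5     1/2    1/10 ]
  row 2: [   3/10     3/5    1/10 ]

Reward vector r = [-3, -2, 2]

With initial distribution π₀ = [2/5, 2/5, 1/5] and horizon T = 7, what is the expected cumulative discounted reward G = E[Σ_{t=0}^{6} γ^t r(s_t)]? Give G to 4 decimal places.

G = -5.2669

t=0: π = [0.4000, 0.4000, 0.2000], E[r] = -1.6000, γ^t·E[r] = -1.600000, running G = -1.600000
t=1: π = [0.3000, 0.4000, 0.3000], E[r] = -1.1000, γ^t·E[r] = -0.880000, running G = -2.480000
t=2: π = [0.3100, 0.4400, 0.2500], E[r] = -1.3100, γ^t·E[r] = -0.838400, running G = -3.318400
t=3: π = [0.3130, 0.4320, 0.2550], E[r] = -1.2930, γ^t·E[r] = -0.662016, running G = -3.980416
t=4: π = [0.3119, 0.4316, 0.2565], E[r] = -1.2859, γ^t·E[r] = -0.526705, running G = -4.507121
t=5: π = [0.3120, 0.4321, 0.2560], E[r] = -1.2882, γ^t·E[r] = -0.422108, running G = -4.929228
t=6: π = [0.3120, 0.4320, 0.2560], E[r] = -1.2881, γ^t·E[r] = -0.337660, running G = -5.266888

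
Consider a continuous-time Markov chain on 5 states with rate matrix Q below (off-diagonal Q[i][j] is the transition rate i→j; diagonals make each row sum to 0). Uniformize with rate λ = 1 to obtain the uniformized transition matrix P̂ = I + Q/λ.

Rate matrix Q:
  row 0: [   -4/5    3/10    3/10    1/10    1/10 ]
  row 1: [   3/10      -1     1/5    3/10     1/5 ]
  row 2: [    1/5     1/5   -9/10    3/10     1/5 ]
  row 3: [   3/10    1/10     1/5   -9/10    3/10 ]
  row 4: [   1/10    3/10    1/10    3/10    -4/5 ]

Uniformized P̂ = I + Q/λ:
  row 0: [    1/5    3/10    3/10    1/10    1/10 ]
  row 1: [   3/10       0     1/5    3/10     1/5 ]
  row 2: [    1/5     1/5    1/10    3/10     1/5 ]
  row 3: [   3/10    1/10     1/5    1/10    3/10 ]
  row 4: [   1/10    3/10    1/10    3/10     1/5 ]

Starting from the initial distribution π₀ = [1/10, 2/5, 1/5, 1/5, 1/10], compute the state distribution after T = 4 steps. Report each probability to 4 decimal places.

π = [0.2200, 0.1839, 0.1838, 0.2127, 0.1997]

t=0: π = [0.1000, 0.4000, 0.2000, 0.2000, 0.1000]
t=1: π = [0.2500, 0.1200, 0.1800, 0.2400, 0.2100]
t=2: π = [0.2150, 0.1980, 0.1860, 0.2020, 0.1990]
t=3: π = [0.2201, 0.1816, 0.1830, 0.2166, 0.1987]
t=4: π = [0.2200, 0.1839, 0.1838, 0.2127, 0.1997]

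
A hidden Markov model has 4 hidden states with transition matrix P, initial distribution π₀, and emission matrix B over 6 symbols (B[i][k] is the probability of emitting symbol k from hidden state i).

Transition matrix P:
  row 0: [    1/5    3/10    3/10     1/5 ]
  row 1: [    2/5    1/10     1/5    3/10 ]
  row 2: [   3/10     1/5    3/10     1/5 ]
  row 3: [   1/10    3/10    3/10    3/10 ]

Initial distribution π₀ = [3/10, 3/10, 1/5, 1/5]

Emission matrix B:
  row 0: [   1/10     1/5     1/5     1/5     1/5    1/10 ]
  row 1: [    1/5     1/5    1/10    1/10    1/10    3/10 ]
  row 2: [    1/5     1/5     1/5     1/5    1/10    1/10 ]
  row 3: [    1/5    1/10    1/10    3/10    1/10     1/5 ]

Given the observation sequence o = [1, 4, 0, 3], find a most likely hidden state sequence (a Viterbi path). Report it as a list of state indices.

t=0: δ = [6.000e-02, 6.000e-02, 4.000e-02, 2.000e-02]  (obs o_0=1)
t=1: δ = [4.800e-03, 1.800e-03, 1.800e-03, 1.800e-03]  ψ = [1, 0, 0, 1]  (obs o_1=4)
t=2: δ = [9.600e-05, 2.880e-04, 2.880e-04, 1.920e-04]  ψ = [0, 0, 0, 0]  (obs o_2=0)
t=3: δ = [2.304e-05, 5.760e-06, 1.728e-05, 2.592e-05]  ψ = [1, 2, 2, 1]  (obs o_3=3)
backtrack: best end state = 3; path = [1, 0, 1, 3]

path = [1, 0, 1, 3]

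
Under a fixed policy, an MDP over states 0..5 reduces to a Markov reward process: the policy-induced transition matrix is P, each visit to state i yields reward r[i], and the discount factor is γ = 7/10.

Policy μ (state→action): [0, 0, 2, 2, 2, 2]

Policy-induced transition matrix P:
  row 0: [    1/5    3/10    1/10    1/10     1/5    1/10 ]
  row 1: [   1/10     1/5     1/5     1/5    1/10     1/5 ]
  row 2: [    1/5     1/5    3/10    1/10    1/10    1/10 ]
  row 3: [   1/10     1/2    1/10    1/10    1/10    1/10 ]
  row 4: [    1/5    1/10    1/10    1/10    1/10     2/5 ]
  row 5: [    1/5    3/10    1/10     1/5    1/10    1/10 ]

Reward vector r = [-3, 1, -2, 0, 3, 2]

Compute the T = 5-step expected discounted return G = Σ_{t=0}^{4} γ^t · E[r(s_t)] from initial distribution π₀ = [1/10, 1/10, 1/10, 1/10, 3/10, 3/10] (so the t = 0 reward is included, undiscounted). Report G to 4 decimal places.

G = 1.3768

t=0: π = [0.1000, 0.1000, 0.1000, 0.1000, 0.3000, 0.3000], E[r] = 1.1000, γ^t·E[r] = 1.100000, running G = 1.100000
t=1: π = [0.1800, 0.2400, 0.1300, 0.1400, 0.1100, 0.2000], E[r] = 0.1700, γ^t·E[r] = 0.119000, running G = 1.219000
t=2: π = [0.1620, 0.2690, 0.1500, 0.1440, 0.1180, 0.1570], E[r] = 0.1510, γ^t·E[r] = 0.073990, running G = 1.292990
t=3: π = [0.1587, 0.2633, 0.1569, 0.1426, 0.1162, 0.1623], E[r] = 0.1466, γ^t·E[r] = 0.050284, running G = 1.343274
t=4: π = [0.1594, 0.2633, 0.1577, 0.1426, 0.1159, 0.1612], E[r] = 0.1396, γ^t·E[r] = 0.033518, running G = 1.376792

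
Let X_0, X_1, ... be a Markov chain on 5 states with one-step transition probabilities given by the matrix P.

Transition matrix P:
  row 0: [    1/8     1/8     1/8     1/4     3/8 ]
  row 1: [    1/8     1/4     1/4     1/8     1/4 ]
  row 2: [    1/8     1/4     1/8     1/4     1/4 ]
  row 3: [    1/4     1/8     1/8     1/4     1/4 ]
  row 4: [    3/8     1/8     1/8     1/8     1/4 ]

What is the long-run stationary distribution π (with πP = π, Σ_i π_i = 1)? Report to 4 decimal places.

Balance equations π_j = Σ_i π_i·P[i][j]:
  π_0 = 1/8·π_0 + 1/8·π_1 + 1/8·π_2 + 1/4·π_3 + 3/8·π_4
  π_1 = 1/8·π_0 + 1/4·π_1 + 1/4·π_2 + 1/8·π_3 + 1/8·π_4
  π_2 = 1/8·π_0 + 1/4·π_1 + 1/8·π_2 + 1/8·π_3 + 1/8·π_4
  π_3 = 1/4·π_0 + 1/8·π_1 + 1/4·π_2 + 1/4·π_3 + 1/8·π_4
  normalize: π_0 + π_1 + π_2 + π_3 + π_4 = 1
Solving the linear system gives exactly π = [854/3905, 9/55, 8/55, 761/3905, 1083/3905].

π = [0.2187, 0.1636, 0.1455, 0.1949, 0.2773]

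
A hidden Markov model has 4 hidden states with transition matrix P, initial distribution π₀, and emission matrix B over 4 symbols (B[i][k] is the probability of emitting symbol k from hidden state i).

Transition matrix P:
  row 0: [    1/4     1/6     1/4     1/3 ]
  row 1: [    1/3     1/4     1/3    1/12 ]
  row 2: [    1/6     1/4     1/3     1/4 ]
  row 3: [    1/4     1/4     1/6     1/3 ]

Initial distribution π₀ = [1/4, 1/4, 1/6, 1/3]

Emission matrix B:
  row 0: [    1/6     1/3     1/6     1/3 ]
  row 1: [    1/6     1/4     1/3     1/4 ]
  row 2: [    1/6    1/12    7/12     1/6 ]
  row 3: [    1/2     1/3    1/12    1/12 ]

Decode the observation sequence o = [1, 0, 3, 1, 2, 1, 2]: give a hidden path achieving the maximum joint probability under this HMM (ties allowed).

t=0: δ = [8.333e-02, 6.250e-02, 1.389e-02, 1.111e-01]  (obs o_0=1)
t=1: δ = [4.630e-03, 4.630e-03, 3.472e-03, 1.852e-02]  ψ = [3, 3, 0, 3]  (obs o_1=0)
t=2: δ = [1.543e-03, 1.157e-03, 5.144e-04, 5.144e-04]  ψ = [3, 3, 3, 3]  (obs o_2=3)
t=3: δ = [1.286e-04, 7.234e-05, 3.215e-05, 1.715e-04]  ψ = [0, 1, 0, 0]  (obs o_3=1)
t=4: δ = [7.144e-06, 1.429e-05, 1.875e-05, 4.763e-06]  ψ = [3, 3, 0, 3]  (obs o_4=2)
t=5: δ = [1.588e-06, 1.172e-06, 5.210e-07, 1.563e-06]  ψ = [1, 2, 2, 2]  (obs o_5=1)
t=6: δ = [6.615e-08, 1.302e-07, 2.315e-07, 4.410e-08]  ψ = [0, 3, 0, 0]  (obs o_6=2)
backtrack: best end state = 2; path = [3, 3, 0, 3, 1, 0, 2]

path = [3, 3, 0, 3, 1, 0, 2]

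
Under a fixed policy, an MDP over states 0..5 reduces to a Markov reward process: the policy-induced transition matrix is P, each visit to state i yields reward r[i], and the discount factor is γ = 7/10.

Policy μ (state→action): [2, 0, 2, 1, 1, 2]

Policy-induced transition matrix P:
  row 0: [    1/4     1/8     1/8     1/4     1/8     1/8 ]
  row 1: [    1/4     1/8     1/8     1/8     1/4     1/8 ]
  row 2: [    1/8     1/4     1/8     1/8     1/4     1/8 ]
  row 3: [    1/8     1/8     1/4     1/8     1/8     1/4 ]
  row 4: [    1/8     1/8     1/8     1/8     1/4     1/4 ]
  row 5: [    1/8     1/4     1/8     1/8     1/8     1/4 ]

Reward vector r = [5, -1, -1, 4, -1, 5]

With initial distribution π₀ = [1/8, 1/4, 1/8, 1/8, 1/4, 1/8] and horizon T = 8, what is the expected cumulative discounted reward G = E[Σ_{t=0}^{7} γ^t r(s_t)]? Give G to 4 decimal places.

G = 5.1266

t=0: π = [0.1250, 0.2500, 0.1250, 0.1250, 0.2500, 0.1250], E[r] = 1.1250, γ^t·E[r] = 1.125000, running G = 1.125000
t=1: π = [0.1719, 0.1563, 0.1406, 0.1406, 0.2031, 0.1875], E[r] = 1.8594, γ^t·E[r] = 1.301563, running G = 2.426563
t=2: π = [0.1660, 0.1660, 0.1426, 0.1465, 0.1875, 0.1914], E[r] = 1.8770, γ^t·E[r] = 0.919707, running G = 3.346270
t=3: π = [0.1665, 0.1667, 0.1433, 0.1458, 0.1870, 0.1907], E[r] = 1.8718, γ^t·E[r] = 0.642036, running G = 3.988306
t=4: π = [0.1667, 0.1667, 0.1432, 0.1458, 0.1871, 0.1904], E[r] = 1.8716, γ^t·E[r] = 0.449367, running G = 4.437673
t=5: π = [0.1667, 0.1667, 0.1432, 0.1458, 0.1871, 0.1904], E[r] = 1.8717, γ^t·E[r] = 0.314584, running G = 4.752257
t=6: π = [0.1667, 0.1667, 0.1432, 0.1458, 0.1871, 0.1904], E[r] = 1.8718, γ^t·E[r] = 0.220210, running G = 4.972467
t=7: π = [0.1667, 0.1667, 0.1432, 0.1458, 0.1871, 0.1904], E[r] = 1.8717, γ^t·E[r] = 0.154147, running G = 5.126613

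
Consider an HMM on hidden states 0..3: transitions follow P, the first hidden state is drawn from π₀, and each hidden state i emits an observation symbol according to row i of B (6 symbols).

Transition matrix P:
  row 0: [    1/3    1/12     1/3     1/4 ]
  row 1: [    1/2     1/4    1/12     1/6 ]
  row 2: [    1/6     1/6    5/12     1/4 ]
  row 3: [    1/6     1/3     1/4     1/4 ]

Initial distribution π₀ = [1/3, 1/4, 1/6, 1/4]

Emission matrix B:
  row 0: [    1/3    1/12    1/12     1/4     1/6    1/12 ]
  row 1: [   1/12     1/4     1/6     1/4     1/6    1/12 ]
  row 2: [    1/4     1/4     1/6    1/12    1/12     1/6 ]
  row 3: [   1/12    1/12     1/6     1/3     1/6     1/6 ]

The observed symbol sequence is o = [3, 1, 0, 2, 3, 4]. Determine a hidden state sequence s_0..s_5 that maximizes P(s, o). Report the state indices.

t=0: δ = [8.333e-02, 6.250e-02, 1.389e-02, 8.333e-02]  (obs o_0=3)
t=1: δ = [2.604e-03, 6.944e-03, 6.944e-03, 1.736e-03]  ψ = [1, 3, 0, 0]  (obs o_1=1)
t=2: δ = [1.157e-03, 1.447e-04, 7.234e-04, 1.447e-04]  ψ = [1, 1, 2, 2]  (obs o_2=0)
t=3: δ = [3.215e-05, 2.009e-05, 6.430e-05, 4.823e-05]  ψ = [0, 2, 0, 0]  (obs o_3=2)
t=4: δ = [2.679e-06, 4.019e-06, 2.233e-06, 5.358e-06]  ψ = [0, 3, 2, 2]  (obs o_4=3)
t=5: δ = [3.349e-07, 2.977e-07, 1.116e-07, 2.233e-07]  ψ = [1, 3, 3, 3]  (obs o_5=4)
backtrack: best end state = 0; path = [3, 1, 0, 3, 1, 0]

path = [3, 1, 0, 3, 1, 0]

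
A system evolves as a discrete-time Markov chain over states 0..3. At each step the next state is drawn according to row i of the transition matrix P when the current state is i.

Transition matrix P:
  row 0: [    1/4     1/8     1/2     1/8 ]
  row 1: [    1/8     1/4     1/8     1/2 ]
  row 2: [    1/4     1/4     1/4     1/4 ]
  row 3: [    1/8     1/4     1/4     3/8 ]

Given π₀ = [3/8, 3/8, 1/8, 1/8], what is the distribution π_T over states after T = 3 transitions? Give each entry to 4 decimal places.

t=0: π = [0.3750, 0.3750, 0.1250, 0.1250]
t=1: π = [0.1875, 0.2031, 0.2969, 0.3125]
t=2: π = [0.1855, 0.2266, 0.2715, 0.3164]
t=3: π = [0.1821, 0.2268, 0.2681, 0.3230]

π = [0.1821, 0.2268, 0.2681, 0.3230]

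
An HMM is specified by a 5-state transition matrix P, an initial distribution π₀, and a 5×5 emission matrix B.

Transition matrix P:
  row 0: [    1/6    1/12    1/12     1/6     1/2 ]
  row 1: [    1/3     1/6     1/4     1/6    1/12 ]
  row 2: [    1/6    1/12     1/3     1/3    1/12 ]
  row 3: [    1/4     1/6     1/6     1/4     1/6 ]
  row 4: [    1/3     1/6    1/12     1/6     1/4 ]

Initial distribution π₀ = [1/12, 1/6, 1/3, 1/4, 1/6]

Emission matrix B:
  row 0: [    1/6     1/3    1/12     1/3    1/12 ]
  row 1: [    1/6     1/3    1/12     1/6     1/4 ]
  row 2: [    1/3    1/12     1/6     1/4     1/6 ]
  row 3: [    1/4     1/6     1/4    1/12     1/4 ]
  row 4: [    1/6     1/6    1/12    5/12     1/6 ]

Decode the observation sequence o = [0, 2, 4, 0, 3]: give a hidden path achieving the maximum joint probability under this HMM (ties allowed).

t=0: δ = [1.389e-02, 2.778e-02, 1.111e-01, 6.250e-02, 2.778e-02]  (obs o_0=0)
t=1: δ = [1.543e-03, 8.681e-04, 6.173e-03, 9.259e-03, 8.681e-04]  ψ = [2, 3, 2, 2, 3]  (obs o_1=2)
t=2: δ = [1.929e-04, 3.858e-04, 3.429e-04, 5.787e-04, 2.572e-04]  ψ = [3, 3, 2, 3, 3]  (obs o_2=4)
t=3: δ = [2.411e-05, 1.608e-05, 3.810e-05, 3.617e-05, 1.608e-05]  ψ = [3, 3, 2, 3, 0]  (obs o_3=0)
t=4: δ = [3.014e-06, 1.005e-06, 3.175e-06, 1.058e-06, 5.023e-06]  ψ = [3, 3, 2, 2, 0]  (obs o_4=3)
backtrack: best end state = 4; path = [2, 3, 3, 0, 4]

path = [2, 3, 3, 0, 4]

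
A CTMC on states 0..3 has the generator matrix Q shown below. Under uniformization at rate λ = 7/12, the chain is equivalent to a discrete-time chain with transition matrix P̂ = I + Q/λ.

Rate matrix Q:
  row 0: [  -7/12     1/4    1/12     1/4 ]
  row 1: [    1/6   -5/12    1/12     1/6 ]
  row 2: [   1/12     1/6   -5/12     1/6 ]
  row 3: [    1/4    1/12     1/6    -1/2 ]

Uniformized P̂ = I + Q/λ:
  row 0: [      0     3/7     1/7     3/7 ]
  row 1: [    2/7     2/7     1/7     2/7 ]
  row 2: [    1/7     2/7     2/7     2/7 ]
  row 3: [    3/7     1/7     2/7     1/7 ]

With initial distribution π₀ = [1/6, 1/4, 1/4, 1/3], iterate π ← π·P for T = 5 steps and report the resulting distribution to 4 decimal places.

t=0: π = [0.1667, 0.2500, 0.2500, 0.3333]
t=1: π = [0.2500, 0.2619, 0.2262, 0.2619]
t=2: π = [0.2194, 0.2840, 0.2126, 0.2840]
t=3: π = [0.2332, 0.2765, 0.2138, 0.2765]
t=4: π = [0.2280, 0.2795, 0.2129, 0.2795]
t=5: π = [0.2301, 0.2784, 0.2132, 0.2784]

π = [0.2301, 0.2784, 0.2132, 0.2784]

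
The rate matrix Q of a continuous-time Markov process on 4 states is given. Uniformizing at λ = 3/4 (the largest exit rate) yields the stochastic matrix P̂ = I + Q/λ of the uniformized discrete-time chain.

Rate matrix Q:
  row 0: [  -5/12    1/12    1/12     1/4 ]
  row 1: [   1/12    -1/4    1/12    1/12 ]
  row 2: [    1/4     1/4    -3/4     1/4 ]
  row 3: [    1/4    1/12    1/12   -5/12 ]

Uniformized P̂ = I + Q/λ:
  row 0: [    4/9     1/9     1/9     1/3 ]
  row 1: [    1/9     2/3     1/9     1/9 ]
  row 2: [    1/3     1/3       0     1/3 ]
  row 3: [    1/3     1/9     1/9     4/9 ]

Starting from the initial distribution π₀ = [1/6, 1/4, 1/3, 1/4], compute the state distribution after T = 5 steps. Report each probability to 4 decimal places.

π = [0.2993, 0.3015, 0.1000, 0.2993]

t=0: π = [0.1667, 0.2500, 0.3333, 0.2500]
t=1: π = [0.2963, 0.3241, 0.0741, 0.3056]
t=2: π = [0.2942, 0.3076, 0.1029, 0.2953]
t=3: π = [0.2977, 0.3049, 0.0997, 0.2978]
t=4: π = [0.2987, 0.3026, 0.1000, 0.2987]
t=5: π = [0.2993, 0.3015, 0.1000, 0.2993]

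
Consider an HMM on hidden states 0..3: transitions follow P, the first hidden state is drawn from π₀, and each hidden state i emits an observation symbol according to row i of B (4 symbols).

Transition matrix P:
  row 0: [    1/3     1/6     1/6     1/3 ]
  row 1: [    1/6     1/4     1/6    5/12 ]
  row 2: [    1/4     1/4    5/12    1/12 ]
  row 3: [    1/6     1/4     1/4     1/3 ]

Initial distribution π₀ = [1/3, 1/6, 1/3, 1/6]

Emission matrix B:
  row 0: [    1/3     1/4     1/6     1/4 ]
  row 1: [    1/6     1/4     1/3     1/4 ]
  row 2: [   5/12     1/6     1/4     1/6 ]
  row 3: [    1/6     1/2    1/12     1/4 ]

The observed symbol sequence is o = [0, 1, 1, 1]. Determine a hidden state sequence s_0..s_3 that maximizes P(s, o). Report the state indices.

t=0: δ = [1.111e-01, 2.778e-02, 1.389e-01, 2.778e-02]  (obs o_0=0)
t=1: δ = [9.259e-03, 8.681e-03, 9.645e-03, 1.852e-02]  ψ = [0, 2, 2, 0]  (obs o_1=1)
t=2: δ = [7.716e-04, 1.157e-03, 7.716e-04, 3.086e-03]  ψ = [0, 3, 3, 3]  (obs o_2=1)
t=3: δ = [1.286e-04, 1.929e-04, 1.286e-04, 5.144e-04]  ψ = [3, 3, 3, 3]  (obs o_3=1)
backtrack: best end state = 3; path = [0, 3, 3, 3]

path = [0, 3, 3, 3]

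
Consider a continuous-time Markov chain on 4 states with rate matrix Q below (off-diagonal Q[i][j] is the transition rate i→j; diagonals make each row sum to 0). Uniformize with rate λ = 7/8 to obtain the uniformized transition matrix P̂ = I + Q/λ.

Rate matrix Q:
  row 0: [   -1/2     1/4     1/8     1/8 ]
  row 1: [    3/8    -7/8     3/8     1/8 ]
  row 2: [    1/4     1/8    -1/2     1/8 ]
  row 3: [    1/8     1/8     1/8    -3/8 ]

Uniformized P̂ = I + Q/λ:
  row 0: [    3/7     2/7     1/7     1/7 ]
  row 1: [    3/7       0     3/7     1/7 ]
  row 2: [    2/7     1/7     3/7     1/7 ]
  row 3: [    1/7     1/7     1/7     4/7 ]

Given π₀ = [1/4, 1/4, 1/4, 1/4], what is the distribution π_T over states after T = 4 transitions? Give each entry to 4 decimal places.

t=0: π = [0.2500, 0.2500, 0.2500, 0.2500]
t=1: π = [0.3214, 0.1429, 0.2857, 0.2500]
t=2: π = [0.3163, 0.1684, 0.2653, 0.2500]
t=3: π = [0.3192, 0.1640, 0.2668, 0.2500]
t=4: π = [0.3190, 0.1650, 0.2659, 0.2500]

π = [0.3190, 0.1650, 0.2659, 0.2500]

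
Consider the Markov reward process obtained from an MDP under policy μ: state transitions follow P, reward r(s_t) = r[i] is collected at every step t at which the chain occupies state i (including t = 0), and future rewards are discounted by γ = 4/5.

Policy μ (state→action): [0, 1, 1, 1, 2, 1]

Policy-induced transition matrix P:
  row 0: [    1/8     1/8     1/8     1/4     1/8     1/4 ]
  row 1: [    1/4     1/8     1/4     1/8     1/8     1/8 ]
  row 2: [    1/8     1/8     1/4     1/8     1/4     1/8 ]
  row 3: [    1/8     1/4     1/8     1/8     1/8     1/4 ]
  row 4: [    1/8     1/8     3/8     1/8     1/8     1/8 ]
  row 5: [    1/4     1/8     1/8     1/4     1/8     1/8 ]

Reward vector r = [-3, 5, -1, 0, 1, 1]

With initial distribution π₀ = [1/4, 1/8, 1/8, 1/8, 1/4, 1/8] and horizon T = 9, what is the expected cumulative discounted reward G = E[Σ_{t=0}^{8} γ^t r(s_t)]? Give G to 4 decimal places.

G = 1.2693

t=0: π = [0.2500, 0.1250, 0.1250, 0.1250, 0.2500, 0.1250], E[r] = 0.1250, γ^t·E[r] = 0.125000, running G = 0.125000
t=1: π = [0.1563, 0.1406, 0.2188, 0.1719, 0.1406, 0.1719], E[r] = 0.3281, γ^t·E[r] = 0.262500, running G = 0.387500
t=2: π = [0.1641, 0.1465, 0.2051, 0.1660, 0.1523, 0.1660], E[r] = 0.3535, γ^t·E[r] = 0.226250, running G = 0.613750
t=3: π = [0.1641, 0.1458, 0.2070, 0.1663, 0.1506, 0.1663], E[r] = 0.3464, γ^t·E[r] = 0.177375, running G = 0.791125
t=4: π = [0.1640, 0.1458, 0.2068, 0.1663, 0.1509, 0.1663], E[r] = 0.3473, γ^t·E[r] = 0.142263, running G = 0.933388
t=5: π = [0.1640, 0.1458, 0.2068, 0.1663, 0.1508, 0.1663], E[r] = 0.3472, γ^t·E[r] = 0.113786, running G = 1.047174
t=6: π = [0.1640, 0.1458, 0.2068, 0.1663, 0.1508, 0.1663], E[r] = 0.3473, γ^t·E[r] = 0.091031, running G = 1.138204
t=7: π = [0.1640, 0.1458, 0.2068, 0.1663, 0.1508, 0.1663], E[r] = 0.3473, γ^t·E[r] = 0.072824, running G = 1.211029
t=8: π = [0.1640, 0.1458, 0.2068, 0.1663, 0.1508, 0.1663], E[r] = 0.3473, γ^t·E[r] = 0.058260, running G = 1.269288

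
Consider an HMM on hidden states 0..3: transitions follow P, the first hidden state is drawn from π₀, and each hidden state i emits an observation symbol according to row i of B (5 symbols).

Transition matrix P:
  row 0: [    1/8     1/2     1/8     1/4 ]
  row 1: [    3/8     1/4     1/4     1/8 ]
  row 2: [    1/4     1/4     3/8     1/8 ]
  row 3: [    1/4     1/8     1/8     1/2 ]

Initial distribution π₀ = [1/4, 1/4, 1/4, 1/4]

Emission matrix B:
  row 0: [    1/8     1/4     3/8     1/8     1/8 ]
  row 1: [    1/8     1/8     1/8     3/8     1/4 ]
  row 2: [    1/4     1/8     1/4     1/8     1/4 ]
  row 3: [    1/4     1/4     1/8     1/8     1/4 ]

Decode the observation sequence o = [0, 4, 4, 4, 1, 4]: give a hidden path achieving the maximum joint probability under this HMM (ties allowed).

path = [3, 3, 3, 3, 3, 3]

t=0: δ = [3.125e-02, 3.125e-02, 6.250e-02, 6.250e-02]  (obs o_0=0)
t=1: δ = [1.953e-03, 3.906e-03, 5.859e-03, 7.812e-03]  ψ = [2, 0, 2, 3]  (obs o_1=4)
t=2: δ = [2.441e-04, 3.662e-04, 5.493e-04, 9.766e-04]  ψ = [3, 2, 2, 3]  (obs o_2=4)
t=3: δ = [3.052e-05, 3.433e-05, 5.150e-05, 1.221e-04]  ψ = [3, 2, 2, 3]  (obs o_3=4)
t=4: δ = [7.629e-06, 1.907e-06, 2.414e-06, 1.526e-05]  ψ = [3, 0, 2, 3]  (obs o_4=1)
t=5: δ = [4.768e-07, 9.537e-07, 4.768e-07, 1.907e-06]  ψ = [3, 0, 3, 3]  (obs o_5=4)
backtrack: best end state = 3; path = [3, 3, 3, 3, 3, 3]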